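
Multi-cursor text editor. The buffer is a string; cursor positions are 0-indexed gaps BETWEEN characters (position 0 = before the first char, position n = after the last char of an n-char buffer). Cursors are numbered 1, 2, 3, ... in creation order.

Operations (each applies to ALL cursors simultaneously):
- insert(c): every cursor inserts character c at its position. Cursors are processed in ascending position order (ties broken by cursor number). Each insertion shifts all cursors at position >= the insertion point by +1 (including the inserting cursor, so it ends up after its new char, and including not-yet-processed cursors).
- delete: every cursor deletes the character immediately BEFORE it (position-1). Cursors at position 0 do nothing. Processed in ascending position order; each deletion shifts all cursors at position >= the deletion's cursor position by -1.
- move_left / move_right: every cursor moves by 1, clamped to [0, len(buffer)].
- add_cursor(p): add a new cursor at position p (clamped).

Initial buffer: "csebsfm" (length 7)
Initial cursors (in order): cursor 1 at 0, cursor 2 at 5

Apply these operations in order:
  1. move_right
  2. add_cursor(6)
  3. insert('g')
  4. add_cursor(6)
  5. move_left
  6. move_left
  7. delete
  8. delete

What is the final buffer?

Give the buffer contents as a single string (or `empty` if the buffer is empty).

Answer: cggm

Derivation:
After op 1 (move_right): buffer="csebsfm" (len 7), cursors c1@1 c2@6, authorship .......
After op 2 (add_cursor(6)): buffer="csebsfm" (len 7), cursors c1@1 c2@6 c3@6, authorship .......
After op 3 (insert('g')): buffer="cgsebsfggm" (len 10), cursors c1@2 c2@9 c3@9, authorship .1.....23.
After op 4 (add_cursor(6)): buffer="cgsebsfggm" (len 10), cursors c1@2 c4@6 c2@9 c3@9, authorship .1.....23.
After op 5 (move_left): buffer="cgsebsfggm" (len 10), cursors c1@1 c4@5 c2@8 c3@8, authorship .1.....23.
After op 6 (move_left): buffer="cgsebsfggm" (len 10), cursors c1@0 c4@4 c2@7 c3@7, authorship .1.....23.
After op 7 (delete): buffer="cgsbggm" (len 7), cursors c1@0 c4@3 c2@4 c3@4, authorship .1..23.
After op 8 (delete): buffer="cggm" (len 4), cursors c1@0 c2@1 c3@1 c4@1, authorship .23.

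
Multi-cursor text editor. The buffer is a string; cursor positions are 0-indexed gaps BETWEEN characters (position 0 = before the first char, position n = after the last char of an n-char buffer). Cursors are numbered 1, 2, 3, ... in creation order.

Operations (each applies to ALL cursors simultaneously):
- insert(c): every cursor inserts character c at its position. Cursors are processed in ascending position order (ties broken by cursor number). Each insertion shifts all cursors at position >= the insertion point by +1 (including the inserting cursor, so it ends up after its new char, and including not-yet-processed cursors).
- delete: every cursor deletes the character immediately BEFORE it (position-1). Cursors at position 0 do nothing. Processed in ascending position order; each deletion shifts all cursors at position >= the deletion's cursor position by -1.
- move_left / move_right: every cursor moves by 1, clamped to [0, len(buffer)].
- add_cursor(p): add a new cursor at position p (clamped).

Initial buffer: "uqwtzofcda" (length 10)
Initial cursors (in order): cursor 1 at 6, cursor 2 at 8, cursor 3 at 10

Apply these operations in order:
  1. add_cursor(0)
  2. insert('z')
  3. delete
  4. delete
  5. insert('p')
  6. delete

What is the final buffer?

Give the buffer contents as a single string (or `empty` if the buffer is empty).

Answer: uqwtzfd

Derivation:
After op 1 (add_cursor(0)): buffer="uqwtzofcda" (len 10), cursors c4@0 c1@6 c2@8 c3@10, authorship ..........
After op 2 (insert('z')): buffer="zuqwtzozfczdaz" (len 14), cursors c4@1 c1@8 c2@11 c3@14, authorship 4......1..2..3
After op 3 (delete): buffer="uqwtzofcda" (len 10), cursors c4@0 c1@6 c2@8 c3@10, authorship ..........
After op 4 (delete): buffer="uqwtzfd" (len 7), cursors c4@0 c1@5 c2@6 c3@7, authorship .......
After op 5 (insert('p')): buffer="puqwtzpfpdp" (len 11), cursors c4@1 c1@7 c2@9 c3@11, authorship 4.....1.2.3
After op 6 (delete): buffer="uqwtzfd" (len 7), cursors c4@0 c1@5 c2@6 c3@7, authorship .......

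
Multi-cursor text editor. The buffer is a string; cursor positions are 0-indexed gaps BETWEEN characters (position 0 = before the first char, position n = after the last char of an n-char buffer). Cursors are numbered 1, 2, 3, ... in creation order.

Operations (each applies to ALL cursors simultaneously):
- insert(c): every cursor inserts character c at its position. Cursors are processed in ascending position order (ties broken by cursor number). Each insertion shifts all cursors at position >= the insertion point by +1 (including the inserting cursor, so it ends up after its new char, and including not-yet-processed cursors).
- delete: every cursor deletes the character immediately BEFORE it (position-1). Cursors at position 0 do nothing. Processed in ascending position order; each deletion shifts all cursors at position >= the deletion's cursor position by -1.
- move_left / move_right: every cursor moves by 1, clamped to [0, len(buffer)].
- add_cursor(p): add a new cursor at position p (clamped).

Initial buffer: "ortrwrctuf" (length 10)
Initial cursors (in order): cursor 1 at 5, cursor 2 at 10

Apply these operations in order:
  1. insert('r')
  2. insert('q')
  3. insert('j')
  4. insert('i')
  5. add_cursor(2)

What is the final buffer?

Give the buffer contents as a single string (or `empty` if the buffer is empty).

Answer: ortrwrqjirctufrqji

Derivation:
After op 1 (insert('r')): buffer="ortrwrrctufr" (len 12), cursors c1@6 c2@12, authorship .....1.....2
After op 2 (insert('q')): buffer="ortrwrqrctufrq" (len 14), cursors c1@7 c2@14, authorship .....11.....22
After op 3 (insert('j')): buffer="ortrwrqjrctufrqj" (len 16), cursors c1@8 c2@16, authorship .....111.....222
After op 4 (insert('i')): buffer="ortrwrqjirctufrqji" (len 18), cursors c1@9 c2@18, authorship .....1111.....2222
After op 5 (add_cursor(2)): buffer="ortrwrqjirctufrqji" (len 18), cursors c3@2 c1@9 c2@18, authorship .....1111.....2222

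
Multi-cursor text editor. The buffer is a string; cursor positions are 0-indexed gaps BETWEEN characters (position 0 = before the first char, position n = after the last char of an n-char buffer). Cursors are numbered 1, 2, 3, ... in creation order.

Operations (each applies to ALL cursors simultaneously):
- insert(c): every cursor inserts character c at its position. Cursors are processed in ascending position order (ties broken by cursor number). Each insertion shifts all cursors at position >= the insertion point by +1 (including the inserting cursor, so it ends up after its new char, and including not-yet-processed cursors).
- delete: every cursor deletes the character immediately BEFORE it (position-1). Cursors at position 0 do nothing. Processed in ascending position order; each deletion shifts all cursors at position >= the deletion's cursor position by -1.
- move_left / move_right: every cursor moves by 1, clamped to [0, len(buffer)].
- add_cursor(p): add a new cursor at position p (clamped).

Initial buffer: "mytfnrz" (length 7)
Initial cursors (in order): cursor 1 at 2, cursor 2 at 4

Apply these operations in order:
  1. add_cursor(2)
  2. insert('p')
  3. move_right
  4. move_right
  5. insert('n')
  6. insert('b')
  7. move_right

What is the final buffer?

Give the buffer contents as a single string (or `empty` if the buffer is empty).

After op 1 (add_cursor(2)): buffer="mytfnrz" (len 7), cursors c1@2 c3@2 c2@4, authorship .......
After op 2 (insert('p')): buffer="mypptfpnrz" (len 10), cursors c1@4 c3@4 c2@7, authorship ..13..2...
After op 3 (move_right): buffer="mypptfpnrz" (len 10), cursors c1@5 c3@5 c2@8, authorship ..13..2...
After op 4 (move_right): buffer="mypptfpnrz" (len 10), cursors c1@6 c3@6 c2@9, authorship ..13..2...
After op 5 (insert('n')): buffer="mypptfnnpnrnz" (len 13), cursors c1@8 c3@8 c2@12, authorship ..13..132..2.
After op 6 (insert('b')): buffer="mypptfnnbbpnrnbz" (len 16), cursors c1@10 c3@10 c2@15, authorship ..13..13132..22.
After op 7 (move_right): buffer="mypptfnnbbpnrnbz" (len 16), cursors c1@11 c3@11 c2@16, authorship ..13..13132..22.

Answer: mypptfnnbbpnrnbz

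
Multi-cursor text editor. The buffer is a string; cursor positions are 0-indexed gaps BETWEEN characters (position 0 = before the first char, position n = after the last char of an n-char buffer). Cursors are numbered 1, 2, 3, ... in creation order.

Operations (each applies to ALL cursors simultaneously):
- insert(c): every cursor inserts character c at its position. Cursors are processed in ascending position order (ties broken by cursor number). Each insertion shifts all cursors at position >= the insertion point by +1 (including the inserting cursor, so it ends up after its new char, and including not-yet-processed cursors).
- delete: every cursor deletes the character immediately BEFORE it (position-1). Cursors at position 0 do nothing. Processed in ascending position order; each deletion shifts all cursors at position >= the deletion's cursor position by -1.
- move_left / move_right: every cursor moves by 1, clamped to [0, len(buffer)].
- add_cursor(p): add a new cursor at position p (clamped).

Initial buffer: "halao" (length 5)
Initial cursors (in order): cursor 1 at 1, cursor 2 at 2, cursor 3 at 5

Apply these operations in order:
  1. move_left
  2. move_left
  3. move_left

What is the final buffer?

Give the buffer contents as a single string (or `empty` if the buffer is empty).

After op 1 (move_left): buffer="halao" (len 5), cursors c1@0 c2@1 c3@4, authorship .....
After op 2 (move_left): buffer="halao" (len 5), cursors c1@0 c2@0 c3@3, authorship .....
After op 3 (move_left): buffer="halao" (len 5), cursors c1@0 c2@0 c3@2, authorship .....

Answer: halao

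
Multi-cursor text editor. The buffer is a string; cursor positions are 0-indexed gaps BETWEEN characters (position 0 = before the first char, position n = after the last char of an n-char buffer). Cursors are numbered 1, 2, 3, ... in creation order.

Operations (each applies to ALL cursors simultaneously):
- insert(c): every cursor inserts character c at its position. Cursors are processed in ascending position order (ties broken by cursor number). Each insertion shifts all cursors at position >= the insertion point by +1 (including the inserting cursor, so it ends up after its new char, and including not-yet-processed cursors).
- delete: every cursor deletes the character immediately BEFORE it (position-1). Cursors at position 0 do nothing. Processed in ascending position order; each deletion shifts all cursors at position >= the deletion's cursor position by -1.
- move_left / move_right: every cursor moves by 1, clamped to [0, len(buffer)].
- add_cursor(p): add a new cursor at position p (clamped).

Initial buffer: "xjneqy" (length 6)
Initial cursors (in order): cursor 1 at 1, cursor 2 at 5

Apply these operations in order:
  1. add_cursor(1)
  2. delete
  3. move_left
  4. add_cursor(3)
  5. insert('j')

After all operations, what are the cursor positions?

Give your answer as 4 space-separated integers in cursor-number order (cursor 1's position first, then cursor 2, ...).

Answer: 2 5 2 7

Derivation:
After op 1 (add_cursor(1)): buffer="xjneqy" (len 6), cursors c1@1 c3@1 c2@5, authorship ......
After op 2 (delete): buffer="jney" (len 4), cursors c1@0 c3@0 c2@3, authorship ....
After op 3 (move_left): buffer="jney" (len 4), cursors c1@0 c3@0 c2@2, authorship ....
After op 4 (add_cursor(3)): buffer="jney" (len 4), cursors c1@0 c3@0 c2@2 c4@3, authorship ....
After op 5 (insert('j')): buffer="jjjnjejy" (len 8), cursors c1@2 c3@2 c2@5 c4@7, authorship 13..2.4.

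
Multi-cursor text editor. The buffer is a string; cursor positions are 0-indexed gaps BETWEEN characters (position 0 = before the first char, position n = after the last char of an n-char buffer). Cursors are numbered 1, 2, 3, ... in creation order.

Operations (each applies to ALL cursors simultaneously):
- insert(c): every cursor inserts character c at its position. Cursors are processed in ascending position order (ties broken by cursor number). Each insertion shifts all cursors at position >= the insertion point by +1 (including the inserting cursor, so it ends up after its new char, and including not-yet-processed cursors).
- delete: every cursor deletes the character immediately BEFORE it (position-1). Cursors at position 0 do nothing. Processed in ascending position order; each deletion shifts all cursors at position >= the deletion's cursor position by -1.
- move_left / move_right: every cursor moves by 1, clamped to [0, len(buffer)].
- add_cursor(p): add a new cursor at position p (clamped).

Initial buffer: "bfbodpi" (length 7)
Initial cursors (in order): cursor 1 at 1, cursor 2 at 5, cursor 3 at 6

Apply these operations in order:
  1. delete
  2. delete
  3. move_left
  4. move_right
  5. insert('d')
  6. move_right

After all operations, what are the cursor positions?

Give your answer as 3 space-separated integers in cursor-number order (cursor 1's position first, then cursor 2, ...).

Answer: 5 5 5

Derivation:
After op 1 (delete): buffer="fboi" (len 4), cursors c1@0 c2@3 c3@3, authorship ....
After op 2 (delete): buffer="fi" (len 2), cursors c1@0 c2@1 c3@1, authorship ..
After op 3 (move_left): buffer="fi" (len 2), cursors c1@0 c2@0 c3@0, authorship ..
After op 4 (move_right): buffer="fi" (len 2), cursors c1@1 c2@1 c3@1, authorship ..
After op 5 (insert('d')): buffer="fdddi" (len 5), cursors c1@4 c2@4 c3@4, authorship .123.
After op 6 (move_right): buffer="fdddi" (len 5), cursors c1@5 c2@5 c3@5, authorship .123.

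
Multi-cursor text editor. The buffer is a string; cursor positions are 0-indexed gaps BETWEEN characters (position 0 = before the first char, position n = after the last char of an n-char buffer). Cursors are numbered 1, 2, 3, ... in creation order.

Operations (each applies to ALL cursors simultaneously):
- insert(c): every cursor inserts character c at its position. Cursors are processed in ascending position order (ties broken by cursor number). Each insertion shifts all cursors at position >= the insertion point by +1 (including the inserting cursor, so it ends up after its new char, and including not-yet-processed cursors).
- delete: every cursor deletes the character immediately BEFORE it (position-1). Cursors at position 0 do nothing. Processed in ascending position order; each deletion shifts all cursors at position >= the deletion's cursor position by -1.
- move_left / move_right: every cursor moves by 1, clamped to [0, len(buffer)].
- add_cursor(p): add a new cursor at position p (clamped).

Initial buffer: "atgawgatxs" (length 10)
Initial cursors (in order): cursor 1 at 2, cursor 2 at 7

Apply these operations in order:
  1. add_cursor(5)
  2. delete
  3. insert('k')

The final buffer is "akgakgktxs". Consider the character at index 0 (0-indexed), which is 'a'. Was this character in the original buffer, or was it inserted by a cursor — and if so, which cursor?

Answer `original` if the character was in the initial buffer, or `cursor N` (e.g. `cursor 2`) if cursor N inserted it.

After op 1 (add_cursor(5)): buffer="atgawgatxs" (len 10), cursors c1@2 c3@5 c2@7, authorship ..........
After op 2 (delete): buffer="agagtxs" (len 7), cursors c1@1 c3@3 c2@4, authorship .......
After op 3 (insert('k')): buffer="akgakgktxs" (len 10), cursors c1@2 c3@5 c2@7, authorship .1..3.2...
Authorship (.=original, N=cursor N): . 1 . . 3 . 2 . . .
Index 0: author = original

Answer: original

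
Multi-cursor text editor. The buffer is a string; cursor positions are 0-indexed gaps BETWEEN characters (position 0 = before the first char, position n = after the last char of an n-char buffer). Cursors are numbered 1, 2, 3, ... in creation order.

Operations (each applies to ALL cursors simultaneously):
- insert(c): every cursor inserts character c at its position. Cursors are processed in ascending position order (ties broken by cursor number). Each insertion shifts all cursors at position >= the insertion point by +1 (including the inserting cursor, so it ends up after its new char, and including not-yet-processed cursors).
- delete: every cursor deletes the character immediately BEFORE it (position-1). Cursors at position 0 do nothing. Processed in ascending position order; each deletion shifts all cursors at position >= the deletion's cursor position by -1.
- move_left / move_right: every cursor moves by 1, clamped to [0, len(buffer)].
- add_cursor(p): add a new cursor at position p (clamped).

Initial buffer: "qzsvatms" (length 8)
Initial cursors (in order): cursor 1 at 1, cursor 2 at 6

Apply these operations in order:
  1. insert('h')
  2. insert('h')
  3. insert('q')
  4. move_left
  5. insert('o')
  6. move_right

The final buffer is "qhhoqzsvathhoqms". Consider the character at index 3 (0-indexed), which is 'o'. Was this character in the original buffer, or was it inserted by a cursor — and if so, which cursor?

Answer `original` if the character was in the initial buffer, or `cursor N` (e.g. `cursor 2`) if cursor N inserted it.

Answer: cursor 1

Derivation:
After op 1 (insert('h')): buffer="qhzsvathms" (len 10), cursors c1@2 c2@8, authorship .1.....2..
After op 2 (insert('h')): buffer="qhhzsvathhms" (len 12), cursors c1@3 c2@10, authorship .11.....22..
After op 3 (insert('q')): buffer="qhhqzsvathhqms" (len 14), cursors c1@4 c2@12, authorship .111.....222..
After op 4 (move_left): buffer="qhhqzsvathhqms" (len 14), cursors c1@3 c2@11, authorship .111.....222..
After op 5 (insert('o')): buffer="qhhoqzsvathhoqms" (len 16), cursors c1@4 c2@13, authorship .1111.....2222..
After op 6 (move_right): buffer="qhhoqzsvathhoqms" (len 16), cursors c1@5 c2@14, authorship .1111.....2222..
Authorship (.=original, N=cursor N): . 1 1 1 1 . . . . . 2 2 2 2 . .
Index 3: author = 1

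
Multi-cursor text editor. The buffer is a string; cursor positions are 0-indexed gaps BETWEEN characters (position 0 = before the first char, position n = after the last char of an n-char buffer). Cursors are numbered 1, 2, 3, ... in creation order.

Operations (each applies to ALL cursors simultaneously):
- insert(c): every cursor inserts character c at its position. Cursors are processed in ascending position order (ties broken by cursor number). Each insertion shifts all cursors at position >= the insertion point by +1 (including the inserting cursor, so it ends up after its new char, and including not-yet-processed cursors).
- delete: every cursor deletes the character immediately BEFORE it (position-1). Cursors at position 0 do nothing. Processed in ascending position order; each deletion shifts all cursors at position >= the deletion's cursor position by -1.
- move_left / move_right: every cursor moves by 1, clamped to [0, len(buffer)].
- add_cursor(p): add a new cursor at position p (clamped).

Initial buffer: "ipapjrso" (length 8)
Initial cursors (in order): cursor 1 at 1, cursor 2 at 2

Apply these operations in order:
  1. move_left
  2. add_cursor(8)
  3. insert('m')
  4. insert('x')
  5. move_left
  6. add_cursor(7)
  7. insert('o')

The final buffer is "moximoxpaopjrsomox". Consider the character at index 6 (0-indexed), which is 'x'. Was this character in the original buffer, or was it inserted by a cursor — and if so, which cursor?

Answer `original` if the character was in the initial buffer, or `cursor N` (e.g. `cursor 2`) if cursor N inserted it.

After op 1 (move_left): buffer="ipapjrso" (len 8), cursors c1@0 c2@1, authorship ........
After op 2 (add_cursor(8)): buffer="ipapjrso" (len 8), cursors c1@0 c2@1 c3@8, authorship ........
After op 3 (insert('m')): buffer="mimpapjrsom" (len 11), cursors c1@1 c2@3 c3@11, authorship 1.2.......3
After op 4 (insert('x')): buffer="mximxpapjrsomx" (len 14), cursors c1@2 c2@5 c3@14, authorship 11.22.......33
After op 5 (move_left): buffer="mximxpapjrsomx" (len 14), cursors c1@1 c2@4 c3@13, authorship 11.22.......33
After op 6 (add_cursor(7)): buffer="mximxpapjrsomx" (len 14), cursors c1@1 c2@4 c4@7 c3@13, authorship 11.22.......33
After op 7 (insert('o')): buffer="moximoxpaopjrsomox" (len 18), cursors c1@2 c2@6 c4@10 c3@17, authorship 111.222..4.....333
Authorship (.=original, N=cursor N): 1 1 1 . 2 2 2 . . 4 . . . . . 3 3 3
Index 6: author = 2

Answer: cursor 2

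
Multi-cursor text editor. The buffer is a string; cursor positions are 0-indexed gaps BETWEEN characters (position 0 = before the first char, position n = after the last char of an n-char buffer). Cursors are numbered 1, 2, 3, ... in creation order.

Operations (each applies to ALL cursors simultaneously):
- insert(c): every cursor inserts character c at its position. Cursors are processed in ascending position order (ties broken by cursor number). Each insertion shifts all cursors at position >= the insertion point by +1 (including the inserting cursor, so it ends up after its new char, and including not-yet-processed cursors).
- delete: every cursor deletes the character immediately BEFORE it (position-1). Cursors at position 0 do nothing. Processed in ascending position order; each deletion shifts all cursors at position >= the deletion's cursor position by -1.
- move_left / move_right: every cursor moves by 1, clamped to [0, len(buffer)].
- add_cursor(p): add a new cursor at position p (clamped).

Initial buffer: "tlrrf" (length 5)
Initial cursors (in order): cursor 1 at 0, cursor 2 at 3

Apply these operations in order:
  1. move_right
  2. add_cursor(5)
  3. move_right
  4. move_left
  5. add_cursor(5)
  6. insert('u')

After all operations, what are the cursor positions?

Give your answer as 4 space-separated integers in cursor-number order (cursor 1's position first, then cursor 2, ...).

After op 1 (move_right): buffer="tlrrf" (len 5), cursors c1@1 c2@4, authorship .....
After op 2 (add_cursor(5)): buffer="tlrrf" (len 5), cursors c1@1 c2@4 c3@5, authorship .....
After op 3 (move_right): buffer="tlrrf" (len 5), cursors c1@2 c2@5 c3@5, authorship .....
After op 4 (move_left): buffer="tlrrf" (len 5), cursors c1@1 c2@4 c3@4, authorship .....
After op 5 (add_cursor(5)): buffer="tlrrf" (len 5), cursors c1@1 c2@4 c3@4 c4@5, authorship .....
After op 6 (insert('u')): buffer="tulrruufu" (len 9), cursors c1@2 c2@7 c3@7 c4@9, authorship .1...23.4

Answer: 2 7 7 9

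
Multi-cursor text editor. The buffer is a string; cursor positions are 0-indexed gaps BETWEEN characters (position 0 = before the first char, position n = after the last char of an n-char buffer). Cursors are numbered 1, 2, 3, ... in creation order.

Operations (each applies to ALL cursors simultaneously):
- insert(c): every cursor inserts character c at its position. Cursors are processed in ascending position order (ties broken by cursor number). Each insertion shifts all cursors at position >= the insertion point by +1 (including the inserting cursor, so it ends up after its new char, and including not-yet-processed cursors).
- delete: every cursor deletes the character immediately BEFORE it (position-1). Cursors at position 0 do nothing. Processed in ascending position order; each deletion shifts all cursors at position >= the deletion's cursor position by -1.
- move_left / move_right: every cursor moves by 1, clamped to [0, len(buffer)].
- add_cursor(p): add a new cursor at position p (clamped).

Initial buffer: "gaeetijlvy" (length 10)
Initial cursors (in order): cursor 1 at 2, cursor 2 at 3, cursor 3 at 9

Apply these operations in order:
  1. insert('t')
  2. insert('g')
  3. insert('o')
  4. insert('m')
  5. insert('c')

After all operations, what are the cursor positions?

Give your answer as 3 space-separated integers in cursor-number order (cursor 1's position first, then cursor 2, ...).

Answer: 7 13 24

Derivation:
After op 1 (insert('t')): buffer="gatetetijlvty" (len 13), cursors c1@3 c2@5 c3@12, authorship ..1.2......3.
After op 2 (insert('g')): buffer="gatgetgetijlvtgy" (len 16), cursors c1@4 c2@7 c3@15, authorship ..11.22......33.
After op 3 (insert('o')): buffer="gatgoetgoetijlvtgoy" (len 19), cursors c1@5 c2@9 c3@18, authorship ..111.222......333.
After op 4 (insert('m')): buffer="gatgometgometijlvtgomy" (len 22), cursors c1@6 c2@11 c3@21, authorship ..1111.2222......3333.
After op 5 (insert('c')): buffer="gatgomcetgomcetijlvtgomcy" (len 25), cursors c1@7 c2@13 c3@24, authorship ..11111.22222......33333.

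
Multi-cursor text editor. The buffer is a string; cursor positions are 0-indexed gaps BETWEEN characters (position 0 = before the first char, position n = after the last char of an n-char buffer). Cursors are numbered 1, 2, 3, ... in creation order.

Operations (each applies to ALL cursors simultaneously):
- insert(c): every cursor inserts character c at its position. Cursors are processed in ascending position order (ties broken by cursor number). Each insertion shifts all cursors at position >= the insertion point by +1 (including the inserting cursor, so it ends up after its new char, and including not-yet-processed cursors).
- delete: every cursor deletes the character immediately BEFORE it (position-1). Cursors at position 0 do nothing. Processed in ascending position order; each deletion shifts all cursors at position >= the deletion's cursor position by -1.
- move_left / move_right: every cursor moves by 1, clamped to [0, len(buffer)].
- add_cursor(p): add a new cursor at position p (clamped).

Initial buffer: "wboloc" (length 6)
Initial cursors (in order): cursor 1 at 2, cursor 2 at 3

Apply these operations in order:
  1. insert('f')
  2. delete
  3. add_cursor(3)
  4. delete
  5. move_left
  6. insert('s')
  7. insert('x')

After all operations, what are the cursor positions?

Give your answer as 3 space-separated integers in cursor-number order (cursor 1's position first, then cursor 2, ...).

After op 1 (insert('f')): buffer="wbfofloc" (len 8), cursors c1@3 c2@5, authorship ..1.2...
After op 2 (delete): buffer="wboloc" (len 6), cursors c1@2 c2@3, authorship ......
After op 3 (add_cursor(3)): buffer="wboloc" (len 6), cursors c1@2 c2@3 c3@3, authorship ......
After op 4 (delete): buffer="loc" (len 3), cursors c1@0 c2@0 c3@0, authorship ...
After op 5 (move_left): buffer="loc" (len 3), cursors c1@0 c2@0 c3@0, authorship ...
After op 6 (insert('s')): buffer="sssloc" (len 6), cursors c1@3 c2@3 c3@3, authorship 123...
After op 7 (insert('x')): buffer="sssxxxloc" (len 9), cursors c1@6 c2@6 c3@6, authorship 123123...

Answer: 6 6 6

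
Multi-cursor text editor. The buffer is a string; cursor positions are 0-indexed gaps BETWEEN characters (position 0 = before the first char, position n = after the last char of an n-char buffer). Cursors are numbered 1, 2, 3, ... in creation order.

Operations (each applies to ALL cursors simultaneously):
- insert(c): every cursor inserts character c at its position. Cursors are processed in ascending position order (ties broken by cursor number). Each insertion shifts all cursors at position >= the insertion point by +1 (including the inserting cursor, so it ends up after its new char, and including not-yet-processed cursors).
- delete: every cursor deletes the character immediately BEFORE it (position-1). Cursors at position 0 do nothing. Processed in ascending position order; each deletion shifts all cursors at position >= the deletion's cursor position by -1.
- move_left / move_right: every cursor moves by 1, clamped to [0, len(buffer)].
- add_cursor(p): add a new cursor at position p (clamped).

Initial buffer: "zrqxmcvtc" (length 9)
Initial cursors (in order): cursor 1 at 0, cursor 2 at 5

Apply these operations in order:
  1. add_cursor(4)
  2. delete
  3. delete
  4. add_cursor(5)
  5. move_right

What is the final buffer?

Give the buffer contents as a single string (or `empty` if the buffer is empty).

Answer: zcvtc

Derivation:
After op 1 (add_cursor(4)): buffer="zrqxmcvtc" (len 9), cursors c1@0 c3@4 c2@5, authorship .........
After op 2 (delete): buffer="zrqcvtc" (len 7), cursors c1@0 c2@3 c3@3, authorship .......
After op 3 (delete): buffer="zcvtc" (len 5), cursors c1@0 c2@1 c3@1, authorship .....
After op 4 (add_cursor(5)): buffer="zcvtc" (len 5), cursors c1@0 c2@1 c3@1 c4@5, authorship .....
After op 5 (move_right): buffer="zcvtc" (len 5), cursors c1@1 c2@2 c3@2 c4@5, authorship .....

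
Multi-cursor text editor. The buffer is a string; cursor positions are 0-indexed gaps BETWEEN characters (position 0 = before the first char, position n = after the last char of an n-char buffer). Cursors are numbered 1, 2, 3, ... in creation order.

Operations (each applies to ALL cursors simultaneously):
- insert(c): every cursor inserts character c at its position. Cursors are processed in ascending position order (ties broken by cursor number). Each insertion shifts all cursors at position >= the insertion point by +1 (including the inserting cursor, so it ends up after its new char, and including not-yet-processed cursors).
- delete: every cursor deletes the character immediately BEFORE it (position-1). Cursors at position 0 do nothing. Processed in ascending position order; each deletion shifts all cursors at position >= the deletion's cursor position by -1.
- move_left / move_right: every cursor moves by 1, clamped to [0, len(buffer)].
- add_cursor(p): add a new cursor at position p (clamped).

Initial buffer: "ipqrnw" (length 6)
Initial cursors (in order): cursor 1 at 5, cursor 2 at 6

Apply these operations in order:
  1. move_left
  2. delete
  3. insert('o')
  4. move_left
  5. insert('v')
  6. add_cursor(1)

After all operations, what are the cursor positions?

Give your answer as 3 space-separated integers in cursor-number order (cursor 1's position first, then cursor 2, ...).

Answer: 6 6 1

Derivation:
After op 1 (move_left): buffer="ipqrnw" (len 6), cursors c1@4 c2@5, authorship ......
After op 2 (delete): buffer="ipqw" (len 4), cursors c1@3 c2@3, authorship ....
After op 3 (insert('o')): buffer="ipqoow" (len 6), cursors c1@5 c2@5, authorship ...12.
After op 4 (move_left): buffer="ipqoow" (len 6), cursors c1@4 c2@4, authorship ...12.
After op 5 (insert('v')): buffer="ipqovvow" (len 8), cursors c1@6 c2@6, authorship ...1122.
After op 6 (add_cursor(1)): buffer="ipqovvow" (len 8), cursors c3@1 c1@6 c2@6, authorship ...1122.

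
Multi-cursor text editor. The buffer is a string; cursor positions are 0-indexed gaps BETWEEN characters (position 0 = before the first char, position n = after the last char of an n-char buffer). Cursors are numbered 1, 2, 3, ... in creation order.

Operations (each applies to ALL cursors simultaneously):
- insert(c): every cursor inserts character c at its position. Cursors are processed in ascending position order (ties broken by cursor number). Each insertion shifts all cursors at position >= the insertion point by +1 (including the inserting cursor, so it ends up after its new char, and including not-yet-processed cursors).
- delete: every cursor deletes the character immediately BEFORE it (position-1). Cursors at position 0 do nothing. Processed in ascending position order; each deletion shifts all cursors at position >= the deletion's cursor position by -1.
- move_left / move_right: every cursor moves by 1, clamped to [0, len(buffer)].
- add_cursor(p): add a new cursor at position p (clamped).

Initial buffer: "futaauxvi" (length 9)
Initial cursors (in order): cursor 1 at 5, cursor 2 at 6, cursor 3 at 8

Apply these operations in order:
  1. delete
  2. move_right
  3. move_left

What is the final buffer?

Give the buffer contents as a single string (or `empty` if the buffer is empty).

Answer: futaxi

Derivation:
After op 1 (delete): buffer="futaxi" (len 6), cursors c1@4 c2@4 c3@5, authorship ......
After op 2 (move_right): buffer="futaxi" (len 6), cursors c1@5 c2@5 c3@6, authorship ......
After op 3 (move_left): buffer="futaxi" (len 6), cursors c1@4 c2@4 c3@5, authorship ......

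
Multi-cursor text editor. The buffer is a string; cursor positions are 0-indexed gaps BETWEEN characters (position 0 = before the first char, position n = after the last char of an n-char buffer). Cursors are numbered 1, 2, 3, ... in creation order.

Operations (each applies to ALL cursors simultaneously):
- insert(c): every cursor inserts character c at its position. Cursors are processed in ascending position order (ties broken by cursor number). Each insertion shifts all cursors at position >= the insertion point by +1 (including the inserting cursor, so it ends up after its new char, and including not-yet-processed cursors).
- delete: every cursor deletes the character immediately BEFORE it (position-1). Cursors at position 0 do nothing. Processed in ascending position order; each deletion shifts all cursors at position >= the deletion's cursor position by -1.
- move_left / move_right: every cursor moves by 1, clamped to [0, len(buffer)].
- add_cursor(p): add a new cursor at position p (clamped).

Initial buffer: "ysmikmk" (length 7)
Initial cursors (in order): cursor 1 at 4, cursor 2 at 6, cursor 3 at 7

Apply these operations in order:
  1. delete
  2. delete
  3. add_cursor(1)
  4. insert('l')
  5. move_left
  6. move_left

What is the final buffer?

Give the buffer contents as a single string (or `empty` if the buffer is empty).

After op 1 (delete): buffer="ysmk" (len 4), cursors c1@3 c2@4 c3@4, authorship ....
After op 2 (delete): buffer="y" (len 1), cursors c1@1 c2@1 c3@1, authorship .
After op 3 (add_cursor(1)): buffer="y" (len 1), cursors c1@1 c2@1 c3@1 c4@1, authorship .
After op 4 (insert('l')): buffer="yllll" (len 5), cursors c1@5 c2@5 c3@5 c4@5, authorship .1234
After op 5 (move_left): buffer="yllll" (len 5), cursors c1@4 c2@4 c3@4 c4@4, authorship .1234
After op 6 (move_left): buffer="yllll" (len 5), cursors c1@3 c2@3 c3@3 c4@3, authorship .1234

Answer: yllll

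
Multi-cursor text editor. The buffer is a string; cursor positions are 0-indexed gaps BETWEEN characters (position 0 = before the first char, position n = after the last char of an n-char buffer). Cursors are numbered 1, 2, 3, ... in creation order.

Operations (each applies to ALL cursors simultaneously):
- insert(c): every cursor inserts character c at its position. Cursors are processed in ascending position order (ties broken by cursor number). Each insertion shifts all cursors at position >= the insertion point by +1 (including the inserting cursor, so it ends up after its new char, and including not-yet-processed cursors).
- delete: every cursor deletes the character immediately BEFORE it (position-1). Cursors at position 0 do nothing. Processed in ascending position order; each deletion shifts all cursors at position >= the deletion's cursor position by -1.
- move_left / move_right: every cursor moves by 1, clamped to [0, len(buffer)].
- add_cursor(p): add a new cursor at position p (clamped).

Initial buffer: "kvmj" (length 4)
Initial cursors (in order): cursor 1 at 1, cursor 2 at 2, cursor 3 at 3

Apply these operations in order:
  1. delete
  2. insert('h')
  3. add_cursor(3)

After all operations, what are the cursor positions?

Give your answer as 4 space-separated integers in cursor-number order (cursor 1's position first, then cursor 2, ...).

After op 1 (delete): buffer="j" (len 1), cursors c1@0 c2@0 c3@0, authorship .
After op 2 (insert('h')): buffer="hhhj" (len 4), cursors c1@3 c2@3 c3@3, authorship 123.
After op 3 (add_cursor(3)): buffer="hhhj" (len 4), cursors c1@3 c2@3 c3@3 c4@3, authorship 123.

Answer: 3 3 3 3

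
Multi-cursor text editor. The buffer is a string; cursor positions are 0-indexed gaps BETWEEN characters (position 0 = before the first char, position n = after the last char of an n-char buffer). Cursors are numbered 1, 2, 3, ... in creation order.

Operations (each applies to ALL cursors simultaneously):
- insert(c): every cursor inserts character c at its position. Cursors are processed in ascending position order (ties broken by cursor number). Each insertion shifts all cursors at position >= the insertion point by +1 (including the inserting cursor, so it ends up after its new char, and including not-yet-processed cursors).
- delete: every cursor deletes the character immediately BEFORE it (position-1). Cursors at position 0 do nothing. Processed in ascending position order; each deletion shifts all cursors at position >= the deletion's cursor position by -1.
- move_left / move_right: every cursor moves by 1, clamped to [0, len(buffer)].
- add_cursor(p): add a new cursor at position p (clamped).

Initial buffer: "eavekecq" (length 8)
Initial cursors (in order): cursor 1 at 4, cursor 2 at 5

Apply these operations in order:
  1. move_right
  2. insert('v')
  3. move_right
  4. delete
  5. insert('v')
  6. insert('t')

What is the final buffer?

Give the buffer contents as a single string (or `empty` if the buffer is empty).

Answer: eavekvvtvvtq

Derivation:
After op 1 (move_right): buffer="eavekecq" (len 8), cursors c1@5 c2@6, authorship ........
After op 2 (insert('v')): buffer="eavekvevcq" (len 10), cursors c1@6 c2@8, authorship .....1.2..
After op 3 (move_right): buffer="eavekvevcq" (len 10), cursors c1@7 c2@9, authorship .....1.2..
After op 4 (delete): buffer="eavekvvq" (len 8), cursors c1@6 c2@7, authorship .....12.
After op 5 (insert('v')): buffer="eavekvvvvq" (len 10), cursors c1@7 c2@9, authorship .....1122.
After op 6 (insert('t')): buffer="eavekvvtvvtq" (len 12), cursors c1@8 c2@11, authorship .....111222.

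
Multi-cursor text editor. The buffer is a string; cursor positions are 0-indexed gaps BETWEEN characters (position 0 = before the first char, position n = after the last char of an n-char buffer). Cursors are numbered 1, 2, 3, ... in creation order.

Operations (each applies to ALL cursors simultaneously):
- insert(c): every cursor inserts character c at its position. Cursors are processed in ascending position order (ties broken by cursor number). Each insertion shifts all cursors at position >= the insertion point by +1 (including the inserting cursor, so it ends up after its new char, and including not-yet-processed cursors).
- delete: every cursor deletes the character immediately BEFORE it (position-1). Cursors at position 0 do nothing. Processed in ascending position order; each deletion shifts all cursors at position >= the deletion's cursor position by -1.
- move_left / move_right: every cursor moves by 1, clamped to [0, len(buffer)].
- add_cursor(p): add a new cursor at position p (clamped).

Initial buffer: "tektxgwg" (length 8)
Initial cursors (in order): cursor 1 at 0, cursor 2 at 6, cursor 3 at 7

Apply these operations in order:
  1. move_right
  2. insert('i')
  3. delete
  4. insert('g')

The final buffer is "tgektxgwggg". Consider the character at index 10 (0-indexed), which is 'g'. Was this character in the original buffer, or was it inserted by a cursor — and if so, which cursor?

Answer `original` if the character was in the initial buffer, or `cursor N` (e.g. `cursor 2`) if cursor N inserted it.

Answer: cursor 3

Derivation:
After op 1 (move_right): buffer="tektxgwg" (len 8), cursors c1@1 c2@7 c3@8, authorship ........
After op 2 (insert('i')): buffer="tiektxgwigi" (len 11), cursors c1@2 c2@9 c3@11, authorship .1......2.3
After op 3 (delete): buffer="tektxgwg" (len 8), cursors c1@1 c2@7 c3@8, authorship ........
After op 4 (insert('g')): buffer="tgektxgwggg" (len 11), cursors c1@2 c2@9 c3@11, authorship .1......2.3
Authorship (.=original, N=cursor N): . 1 . . . . . . 2 . 3
Index 10: author = 3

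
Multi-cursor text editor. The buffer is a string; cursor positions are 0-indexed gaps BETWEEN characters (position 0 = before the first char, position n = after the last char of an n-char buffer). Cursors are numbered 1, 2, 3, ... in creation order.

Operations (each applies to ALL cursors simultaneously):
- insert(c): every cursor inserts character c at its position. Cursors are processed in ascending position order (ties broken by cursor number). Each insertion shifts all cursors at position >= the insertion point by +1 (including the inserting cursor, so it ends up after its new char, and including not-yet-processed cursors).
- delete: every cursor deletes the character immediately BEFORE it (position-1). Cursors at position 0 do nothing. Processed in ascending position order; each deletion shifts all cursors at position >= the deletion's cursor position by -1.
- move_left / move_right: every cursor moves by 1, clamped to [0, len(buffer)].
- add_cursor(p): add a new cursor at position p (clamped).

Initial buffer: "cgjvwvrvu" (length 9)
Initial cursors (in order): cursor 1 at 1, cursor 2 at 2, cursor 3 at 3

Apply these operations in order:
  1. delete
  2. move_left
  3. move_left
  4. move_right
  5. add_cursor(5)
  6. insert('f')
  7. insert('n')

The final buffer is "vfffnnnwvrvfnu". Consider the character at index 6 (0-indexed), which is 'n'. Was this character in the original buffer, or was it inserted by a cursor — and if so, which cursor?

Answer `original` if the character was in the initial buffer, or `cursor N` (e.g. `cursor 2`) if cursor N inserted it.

After op 1 (delete): buffer="vwvrvu" (len 6), cursors c1@0 c2@0 c3@0, authorship ......
After op 2 (move_left): buffer="vwvrvu" (len 6), cursors c1@0 c2@0 c3@0, authorship ......
After op 3 (move_left): buffer="vwvrvu" (len 6), cursors c1@0 c2@0 c3@0, authorship ......
After op 4 (move_right): buffer="vwvrvu" (len 6), cursors c1@1 c2@1 c3@1, authorship ......
After op 5 (add_cursor(5)): buffer="vwvrvu" (len 6), cursors c1@1 c2@1 c3@1 c4@5, authorship ......
After op 6 (insert('f')): buffer="vfffwvrvfu" (len 10), cursors c1@4 c2@4 c3@4 c4@9, authorship .123....4.
After op 7 (insert('n')): buffer="vfffnnnwvrvfnu" (len 14), cursors c1@7 c2@7 c3@7 c4@13, authorship .123123....44.
Authorship (.=original, N=cursor N): . 1 2 3 1 2 3 . . . . 4 4 .
Index 6: author = 3

Answer: cursor 3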